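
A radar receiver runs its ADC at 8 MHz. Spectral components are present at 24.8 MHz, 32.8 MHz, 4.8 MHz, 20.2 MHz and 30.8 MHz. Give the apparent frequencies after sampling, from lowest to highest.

0.8 MHz, 1.2 MHz, 3.2 MHz, 3.8 MHz

fs/2 = 4 MHz.
24.8 MHz mod fs = 0.8 MHz.
0.8 MHz ≤ fs/2 = 4 MHz, appears at 0.8 MHz.
32.8 MHz mod fs = 0.8 MHz.
0.8 MHz ≤ fs/2 = 4 MHz, appears at 0.8 MHz.
4.8 MHz > fs/2 = 4 MHz, folds to fs − 4.8 MHz = 3.2 MHz.
20.2 MHz mod fs = 4.2 MHz.
4.2 MHz > fs/2 = 4 MHz, folds to fs − 4.2 MHz = 3.8 MHz.
30.8 MHz mod fs = 6.8 MHz.
6.8 MHz > fs/2 = 4 MHz, folds to fs − 6.8 MHz = 1.2 MHz.
Distinct values: {0.8 MHz, 1.2 MHz, 3.2 MHz, 3.8 MHz}.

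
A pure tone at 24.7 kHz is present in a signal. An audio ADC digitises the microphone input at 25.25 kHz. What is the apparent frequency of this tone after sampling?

24.7 kHz > fs/2 = 12.625 kHz, folds to fs − 24.7 kHz = 0.55 kHz.

0.55 kHz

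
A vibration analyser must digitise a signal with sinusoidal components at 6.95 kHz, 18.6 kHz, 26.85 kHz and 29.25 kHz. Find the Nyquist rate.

58.5 kHz

Highest-frequency component: 29.25 kHz.
Nyquist rate = 2 × 29.25 kHz = 58.5 kHz.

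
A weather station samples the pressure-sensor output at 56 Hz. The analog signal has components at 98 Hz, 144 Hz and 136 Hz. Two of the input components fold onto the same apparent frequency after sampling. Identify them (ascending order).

fs/2 = 28 Hz.
98 Hz mod fs = 42 Hz.
42 Hz > fs/2 = 28 Hz, folds to fs − 42 Hz = 14 Hz.
144 Hz mod fs = 32 Hz.
32 Hz > fs/2 = 28 Hz, folds to fs − 32 Hz = 24 Hz.
136 Hz mod fs = 24 Hz.
24 Hz ≤ fs/2 = 28 Hz, appears at 24 Hz.
136 Hz and 144 Hz both map to 24 Hz.

136 Hz, 144 Hz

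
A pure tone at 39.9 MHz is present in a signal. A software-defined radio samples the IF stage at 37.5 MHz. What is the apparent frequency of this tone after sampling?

2.4 MHz

39.9 MHz mod fs = 2.4 MHz.
2.4 MHz ≤ fs/2 = 18.75 MHz, appears at 2.4 MHz.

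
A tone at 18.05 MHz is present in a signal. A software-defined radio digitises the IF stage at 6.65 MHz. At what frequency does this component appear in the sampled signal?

18.05 MHz mod fs = 4.75 MHz.
4.75 MHz > fs/2 = 3.325 MHz, folds to fs − 4.75 MHz = 1.9 MHz.

1.9 MHz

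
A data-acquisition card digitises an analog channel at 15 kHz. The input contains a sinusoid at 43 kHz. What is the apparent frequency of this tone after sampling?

2 kHz

43 kHz mod fs = 13 kHz.
13 kHz > fs/2 = 7.5 kHz, folds to fs − 13 kHz = 2 kHz.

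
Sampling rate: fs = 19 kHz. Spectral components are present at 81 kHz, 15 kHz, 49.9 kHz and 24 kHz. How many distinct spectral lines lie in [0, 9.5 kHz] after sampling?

3

fs/2 = 9.5 kHz.
81 kHz mod fs = 5 kHz.
5 kHz ≤ fs/2 = 9.5 kHz, appears at 5 kHz.
15 kHz > fs/2 = 9.5 kHz, folds to fs − 15 kHz = 4 kHz.
49.9 kHz mod fs = 11.9 kHz.
11.9 kHz > fs/2 = 9.5 kHz, folds to fs − 11.9 kHz = 7.1 kHz.
24 kHz mod fs = 5 kHz.
5 kHz ≤ fs/2 = 9.5 kHz, appears at 5 kHz.
Distinct values: {4 kHz, 5 kHz, 7.1 kHz} → 3.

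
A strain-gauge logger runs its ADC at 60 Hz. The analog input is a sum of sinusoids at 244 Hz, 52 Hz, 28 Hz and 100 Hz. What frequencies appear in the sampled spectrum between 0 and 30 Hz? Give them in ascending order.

4 Hz, 8 Hz, 20 Hz, 28 Hz

fs/2 = 30 Hz.
244 Hz mod fs = 4 Hz.
4 Hz ≤ fs/2 = 30 Hz, appears at 4 Hz.
52 Hz > fs/2 = 30 Hz, folds to fs − 52 Hz = 8 Hz.
28 Hz ≤ fs/2 = 30 Hz, passes unchanged.
100 Hz mod fs = 40 Hz.
40 Hz > fs/2 = 30 Hz, folds to fs − 40 Hz = 20 Hz.
Distinct values: {4 Hz, 8 Hz, 20 Hz, 28 Hz}.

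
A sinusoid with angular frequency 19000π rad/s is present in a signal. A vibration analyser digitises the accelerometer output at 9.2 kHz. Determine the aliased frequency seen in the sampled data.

ω = 19000π rad/s → f = ω/(2π) = 9500 Hz = 9.5 kHz.
9.5 kHz mod fs = 0.3 kHz.
0.3 kHz ≤ fs/2 = 4.6 kHz, appears at 0.3 kHz.

0.3 kHz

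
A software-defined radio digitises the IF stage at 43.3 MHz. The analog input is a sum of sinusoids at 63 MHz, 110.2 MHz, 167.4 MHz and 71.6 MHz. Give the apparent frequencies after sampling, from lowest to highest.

5.8 MHz, 15 MHz, 19.7 MHz

fs/2 = 21.65 MHz.
63 MHz mod fs = 19.7 MHz.
19.7 MHz ≤ fs/2 = 21.65 MHz, appears at 19.7 MHz.
110.2 MHz mod fs = 23.6 MHz.
23.6 MHz > fs/2 = 21.65 MHz, folds to fs − 23.6 MHz = 19.7 MHz.
167.4 MHz mod fs = 37.5 MHz.
37.5 MHz > fs/2 = 21.65 MHz, folds to fs − 37.5 MHz = 5.8 MHz.
71.6 MHz mod fs = 28.3 MHz.
28.3 MHz > fs/2 = 21.65 MHz, folds to fs − 28.3 MHz = 15 MHz.
Distinct values: {5.8 MHz, 15 MHz, 19.7 MHz}.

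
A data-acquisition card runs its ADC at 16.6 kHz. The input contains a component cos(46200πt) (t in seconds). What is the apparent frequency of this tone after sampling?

ω = 46200π rad/s → f = ω/(2π) = 23100 Hz = 23.1 kHz.
23.1 kHz mod fs = 6.5 kHz.
6.5 kHz ≤ fs/2 = 8.3 kHz, appears at 6.5 kHz.

6.5 kHz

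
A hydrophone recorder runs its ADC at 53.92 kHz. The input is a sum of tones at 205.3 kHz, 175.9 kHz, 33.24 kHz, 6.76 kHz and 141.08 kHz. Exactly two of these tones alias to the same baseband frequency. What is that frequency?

20.68 kHz

fs/2 = 26.96 kHz.
205.3 kHz mod fs = 43.54 kHz.
43.54 kHz > fs/2 = 26.96 kHz, folds to fs − 43.54 kHz = 10.38 kHz.
175.9 kHz mod fs = 14.14 kHz.
14.14 kHz ≤ fs/2 = 26.96 kHz, appears at 14.14 kHz.
33.24 kHz > fs/2 = 26.96 kHz, folds to fs − 33.24 kHz = 20.68 kHz.
6.76 kHz ≤ fs/2 = 26.96 kHz, passes unchanged.
141.08 kHz mod fs = 33.24 kHz.
33.24 kHz > fs/2 = 26.96 kHz, folds to fs − 33.24 kHz = 20.68 kHz.
33.24 kHz and 141.08 kHz both map to 20.68 kHz.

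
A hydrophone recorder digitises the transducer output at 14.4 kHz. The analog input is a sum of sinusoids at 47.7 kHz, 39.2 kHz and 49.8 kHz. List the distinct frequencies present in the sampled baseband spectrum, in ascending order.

fs/2 = 7.2 kHz.
47.7 kHz mod fs = 4.5 kHz.
4.5 kHz ≤ fs/2 = 7.2 kHz, appears at 4.5 kHz.
39.2 kHz mod fs = 10.4 kHz.
10.4 kHz > fs/2 = 7.2 kHz, folds to fs − 10.4 kHz = 4 kHz.
49.8 kHz mod fs = 6.6 kHz.
6.6 kHz ≤ fs/2 = 7.2 kHz, appears at 6.6 kHz.
Distinct values: {4 kHz, 4.5 kHz, 6.6 kHz}.

4 kHz, 4.5 kHz, 6.6 kHz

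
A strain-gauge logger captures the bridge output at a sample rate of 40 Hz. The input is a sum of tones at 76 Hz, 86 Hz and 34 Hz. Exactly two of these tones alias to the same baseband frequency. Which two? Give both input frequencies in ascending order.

fs/2 = 20 Hz.
76 Hz mod fs = 36 Hz.
36 Hz > fs/2 = 20 Hz, folds to fs − 36 Hz = 4 Hz.
86 Hz mod fs = 6 Hz.
6 Hz ≤ fs/2 = 20 Hz, appears at 6 Hz.
34 Hz > fs/2 = 20 Hz, folds to fs − 34 Hz = 6 Hz.
34 Hz and 86 Hz both map to 6 Hz.

34 Hz, 86 Hz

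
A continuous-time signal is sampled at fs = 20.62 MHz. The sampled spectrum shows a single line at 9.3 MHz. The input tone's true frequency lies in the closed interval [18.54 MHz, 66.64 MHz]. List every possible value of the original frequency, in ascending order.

Frequencies that alias to 9.3 MHz are k·fs ± 9.3 MHz for integer k ≥ 0.
k=0: 9.3 MHz.
k=1: 11.32 MHz, 29.92 MHz.
k=2: 31.94 MHz, 50.54 MHz.
k=3: 52.56 MHz, 71.16 MHz.
k=4: 73.18 MHz, 91.78 MHz.
Within [18.54 MHz, 66.64 MHz]: 29.92 MHz, 31.94 MHz, 50.54 MHz, 52.56 MHz.

29.92 MHz, 31.94 MHz, 50.54 MHz, 52.56 MHz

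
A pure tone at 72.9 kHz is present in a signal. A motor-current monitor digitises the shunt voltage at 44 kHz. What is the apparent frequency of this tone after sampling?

15.1 kHz

72.9 kHz mod fs = 28.9 kHz.
28.9 kHz > fs/2 = 22 kHz, folds to fs − 28.9 kHz = 15.1 kHz.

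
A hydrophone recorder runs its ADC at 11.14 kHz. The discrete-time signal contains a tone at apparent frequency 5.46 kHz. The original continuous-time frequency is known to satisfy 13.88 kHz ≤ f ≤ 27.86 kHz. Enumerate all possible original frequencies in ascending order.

16.6 kHz, 16.82 kHz, 27.74 kHz

Frequencies that alias to 5.46 kHz are k·fs ± 5.46 kHz for integer k ≥ 0.
k=0: 5.46 kHz.
k=1: 5.68 kHz, 16.6 kHz.
k=2: 16.82 kHz, 27.74 kHz.
k=3: 27.96 kHz, 38.88 kHz.
Within [13.88 kHz, 27.86 kHz]: 16.6 kHz, 16.82 kHz, 27.74 kHz.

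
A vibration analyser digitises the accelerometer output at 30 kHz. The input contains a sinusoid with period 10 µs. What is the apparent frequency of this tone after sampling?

10 kHz

T = 10 µs → f = 1/T = 100 kHz.
100 kHz mod fs = 10 kHz.
10 kHz ≤ fs/2 = 15 kHz, appears at 10 kHz.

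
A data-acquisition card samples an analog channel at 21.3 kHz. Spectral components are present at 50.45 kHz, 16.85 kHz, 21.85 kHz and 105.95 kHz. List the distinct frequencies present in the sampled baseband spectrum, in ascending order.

0.55 kHz, 4.45 kHz, 7.85 kHz

fs/2 = 10.65 kHz.
50.45 kHz mod fs = 7.85 kHz.
7.85 kHz ≤ fs/2 = 10.65 kHz, appears at 7.85 kHz.
16.85 kHz > fs/2 = 10.65 kHz, folds to fs − 16.85 kHz = 4.45 kHz.
21.85 kHz mod fs = 0.55 kHz.
0.55 kHz ≤ fs/2 = 10.65 kHz, appears at 0.55 kHz.
105.95 kHz mod fs = 20.75 kHz.
20.75 kHz > fs/2 = 10.65 kHz, folds to fs − 20.75 kHz = 0.55 kHz.
Distinct values: {0.55 kHz, 4.45 kHz, 7.85 kHz}.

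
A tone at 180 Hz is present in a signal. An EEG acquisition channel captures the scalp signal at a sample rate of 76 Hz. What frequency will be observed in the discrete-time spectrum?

28 Hz

180 Hz mod fs = 28 Hz.
28 Hz ≤ fs/2 = 38 Hz, appears at 28 Hz.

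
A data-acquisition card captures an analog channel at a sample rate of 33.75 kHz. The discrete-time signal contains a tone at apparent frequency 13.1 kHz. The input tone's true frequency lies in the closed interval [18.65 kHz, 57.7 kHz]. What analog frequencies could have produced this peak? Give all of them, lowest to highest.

Frequencies that alias to 13.1 kHz are k·fs ± 13.1 kHz for integer k ≥ 0.
k=0: 13.1 kHz.
k=1: 20.65 kHz, 46.85 kHz.
k=2: 54.4 kHz, 80.6 kHz.
k=3: 88.15 kHz, 114.35 kHz.
Within [18.65 kHz, 57.7 kHz]: 20.65 kHz, 46.85 kHz, 54.4 kHz.

20.65 kHz, 46.85 kHz, 54.4 kHz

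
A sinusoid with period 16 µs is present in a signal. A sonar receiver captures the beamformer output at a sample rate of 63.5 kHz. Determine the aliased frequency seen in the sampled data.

T = 16 µs → f = 1/T = 62.5 kHz.
62.5 kHz > fs/2 = 31.75 kHz, folds to fs − 62.5 kHz = 1 kHz.

1 kHz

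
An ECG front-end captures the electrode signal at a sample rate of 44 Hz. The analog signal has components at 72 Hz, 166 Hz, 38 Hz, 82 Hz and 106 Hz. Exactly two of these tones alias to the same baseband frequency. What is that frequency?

6 Hz

fs/2 = 22 Hz.
72 Hz mod fs = 28 Hz.
28 Hz > fs/2 = 22 Hz, folds to fs − 28 Hz = 16 Hz.
166 Hz mod fs = 34 Hz.
34 Hz > fs/2 = 22 Hz, folds to fs − 34 Hz = 10 Hz.
38 Hz > fs/2 = 22 Hz, folds to fs − 38 Hz = 6 Hz.
82 Hz mod fs = 38 Hz.
38 Hz > fs/2 = 22 Hz, folds to fs − 38 Hz = 6 Hz.
106 Hz mod fs = 18 Hz.
18 Hz ≤ fs/2 = 22 Hz, appears at 18 Hz.
38 Hz and 82 Hz both map to 6 Hz.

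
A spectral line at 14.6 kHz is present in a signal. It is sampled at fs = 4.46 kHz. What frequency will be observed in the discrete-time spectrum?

1.22 kHz

14.6 kHz mod fs = 1.22 kHz.
1.22 kHz ≤ fs/2 = 2.23 kHz, appears at 1.22 kHz.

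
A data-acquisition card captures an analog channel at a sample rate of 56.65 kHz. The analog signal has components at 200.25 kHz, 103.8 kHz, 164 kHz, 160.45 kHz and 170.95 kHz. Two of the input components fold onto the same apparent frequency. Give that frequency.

fs/2 = 28.325 kHz.
200.25 kHz mod fs = 30.3 kHz.
30.3 kHz > fs/2 = 28.325 kHz, folds to fs − 30.3 kHz = 26.35 kHz.
103.8 kHz mod fs = 47.15 kHz.
47.15 kHz > fs/2 = 28.325 kHz, folds to fs − 47.15 kHz = 9.5 kHz.
164 kHz mod fs = 50.7 kHz.
50.7 kHz > fs/2 = 28.325 kHz, folds to fs − 50.7 kHz = 5.95 kHz.
160.45 kHz mod fs = 47.15 kHz.
47.15 kHz > fs/2 = 28.325 kHz, folds to fs − 47.15 kHz = 9.5 kHz.
170.95 kHz mod fs = 1 kHz.
1 kHz ≤ fs/2 = 28.325 kHz, appears at 1 kHz.
103.8 kHz and 160.45 kHz both map to 9.5 kHz.

9.5 kHz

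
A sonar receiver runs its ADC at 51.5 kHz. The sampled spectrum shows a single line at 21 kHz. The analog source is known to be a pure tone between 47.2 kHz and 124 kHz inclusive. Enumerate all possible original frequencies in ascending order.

Frequencies that alias to 21 kHz are k·fs ± 21 kHz for integer k ≥ 0.
k=0: 21 kHz.
k=1: 30.5 kHz, 72.5 kHz.
k=2: 82 kHz, 124 kHz.
k=3: 133.5 kHz, 175.5 kHz.
Within [47.2 kHz, 124 kHz]: 72.5 kHz, 82 kHz, 124 kHz.

72.5 kHz, 82 kHz, 124 kHz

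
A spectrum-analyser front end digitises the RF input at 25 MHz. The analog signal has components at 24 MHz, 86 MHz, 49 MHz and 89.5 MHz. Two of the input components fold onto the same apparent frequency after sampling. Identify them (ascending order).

fs/2 = 12.5 MHz.
24 MHz > fs/2 = 12.5 MHz, folds to fs − 24 MHz = 1 MHz.
86 MHz mod fs = 11 MHz.
11 MHz ≤ fs/2 = 12.5 MHz, appears at 11 MHz.
49 MHz mod fs = 24 MHz.
24 MHz > fs/2 = 12.5 MHz, folds to fs − 24 MHz = 1 MHz.
89.5 MHz mod fs = 14.5 MHz.
14.5 MHz > fs/2 = 12.5 MHz, folds to fs − 14.5 MHz = 10.5 MHz.
24 MHz and 49 MHz both map to 1 MHz.

24 MHz, 49 MHz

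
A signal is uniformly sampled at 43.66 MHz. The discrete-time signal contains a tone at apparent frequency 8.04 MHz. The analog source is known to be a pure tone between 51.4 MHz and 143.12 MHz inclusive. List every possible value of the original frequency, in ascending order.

Frequencies that alias to 8.04 MHz are k·fs ± 8.04 MHz for integer k ≥ 0.
k=0: 8.04 MHz.
k=1: 35.62 MHz, 51.7 MHz.
k=2: 79.28 MHz, 95.36 MHz.
k=3: 122.94 MHz, 139.02 MHz.
k=4: 166.6 MHz, 182.68 MHz.
Within [51.4 MHz, 143.12 MHz]: 51.7 MHz, 79.28 MHz, 95.36 MHz, 122.94 MHz, 139.02 MHz.

51.7 MHz, 79.28 MHz, 95.36 MHz, 122.94 MHz, 139.02 MHz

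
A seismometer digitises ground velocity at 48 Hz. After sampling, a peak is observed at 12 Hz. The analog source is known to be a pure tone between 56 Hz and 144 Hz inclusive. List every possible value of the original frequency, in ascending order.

Frequencies that alias to 12 Hz are k·fs ± 12 Hz for integer k ≥ 0.
k=0: 12 Hz.
k=1: 36 Hz, 60 Hz.
k=2: 84 Hz, 108 Hz.
k=3: 132 Hz, 156 Hz.
k=4: 180 Hz, 204 Hz.
Within [56 Hz, 144 Hz]: 60 Hz, 84 Hz, 108 Hz, 132 Hz.

60 Hz, 84 Hz, 108 Hz, 132 Hz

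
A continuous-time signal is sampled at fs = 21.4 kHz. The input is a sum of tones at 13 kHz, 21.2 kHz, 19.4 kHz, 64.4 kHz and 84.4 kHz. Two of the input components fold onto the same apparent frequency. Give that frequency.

fs/2 = 10.7 kHz.
13 kHz > fs/2 = 10.7 kHz, folds to fs − 13 kHz = 8.4 kHz.
21.2 kHz > fs/2 = 10.7 kHz, folds to fs − 21.2 kHz = 0.2 kHz.
19.4 kHz > fs/2 = 10.7 kHz, folds to fs − 19.4 kHz = 2 kHz.
64.4 kHz mod fs = 0.2 kHz.
0.2 kHz ≤ fs/2 = 10.7 kHz, appears at 0.2 kHz.
84.4 kHz mod fs = 20.2 kHz.
20.2 kHz > fs/2 = 10.7 kHz, folds to fs − 20.2 kHz = 1.2 kHz.
21.2 kHz and 64.4 kHz both map to 0.2 kHz.

0.2 kHz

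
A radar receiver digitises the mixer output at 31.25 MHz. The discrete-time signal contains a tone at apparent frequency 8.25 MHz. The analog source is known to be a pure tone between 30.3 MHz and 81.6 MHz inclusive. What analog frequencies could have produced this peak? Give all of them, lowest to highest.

39.5 MHz, 54.25 MHz, 70.75 MHz

Frequencies that alias to 8.25 MHz are k·fs ± 8.25 MHz for integer k ≥ 0.
k=0: 8.25 MHz.
k=1: 23 MHz, 39.5 MHz.
k=2: 54.25 MHz, 70.75 MHz.
k=3: 85.5 MHz, 102 MHz.
Within [30.3 MHz, 81.6 MHz]: 39.5 MHz, 54.25 MHz, 70.75 MHz.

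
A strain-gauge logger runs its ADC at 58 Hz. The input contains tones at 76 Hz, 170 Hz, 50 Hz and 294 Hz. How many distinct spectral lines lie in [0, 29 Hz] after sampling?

3

fs/2 = 29 Hz.
76 Hz mod fs = 18 Hz.
18 Hz ≤ fs/2 = 29 Hz, appears at 18 Hz.
170 Hz mod fs = 54 Hz.
54 Hz > fs/2 = 29 Hz, folds to fs − 54 Hz = 4 Hz.
50 Hz > fs/2 = 29 Hz, folds to fs − 50 Hz = 8 Hz.
294 Hz mod fs = 4 Hz.
4 Hz ≤ fs/2 = 29 Hz, appears at 4 Hz.
Distinct values: {4 Hz, 8 Hz, 18 Hz} → 3.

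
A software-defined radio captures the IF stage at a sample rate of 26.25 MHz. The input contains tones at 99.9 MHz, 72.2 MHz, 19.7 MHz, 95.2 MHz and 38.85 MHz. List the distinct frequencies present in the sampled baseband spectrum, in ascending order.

fs/2 = 13.125 MHz.
99.9 MHz mod fs = 21.15 MHz.
21.15 MHz > fs/2 = 13.125 MHz, folds to fs − 21.15 MHz = 5.1 MHz.
72.2 MHz mod fs = 19.7 MHz.
19.7 MHz > fs/2 = 13.125 MHz, folds to fs − 19.7 MHz = 6.55 MHz.
19.7 MHz > fs/2 = 13.125 MHz, folds to fs − 19.7 MHz = 6.55 MHz.
95.2 MHz mod fs = 16.45 MHz.
16.45 MHz > fs/2 = 13.125 MHz, folds to fs − 16.45 MHz = 9.8 MHz.
38.85 MHz mod fs = 12.6 MHz.
12.6 MHz ≤ fs/2 = 13.125 MHz, appears at 12.6 MHz.
Distinct values: {5.1 MHz, 6.55 MHz, 9.8 MHz, 12.6 MHz}.

5.1 MHz, 6.55 MHz, 9.8 MHz, 12.6 MHz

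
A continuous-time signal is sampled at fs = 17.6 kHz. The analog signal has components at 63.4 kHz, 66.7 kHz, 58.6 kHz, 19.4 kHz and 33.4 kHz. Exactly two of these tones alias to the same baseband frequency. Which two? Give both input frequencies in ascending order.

fs/2 = 8.8 kHz.
63.4 kHz mod fs = 10.6 kHz.
10.6 kHz > fs/2 = 8.8 kHz, folds to fs − 10.6 kHz = 7 kHz.
66.7 kHz mod fs = 13.9 kHz.
13.9 kHz > fs/2 = 8.8 kHz, folds to fs − 13.9 kHz = 3.7 kHz.
58.6 kHz mod fs = 5.8 kHz.
5.8 kHz ≤ fs/2 = 8.8 kHz, appears at 5.8 kHz.
19.4 kHz mod fs = 1.8 kHz.
1.8 kHz ≤ fs/2 = 8.8 kHz, appears at 1.8 kHz.
33.4 kHz mod fs = 15.8 kHz.
15.8 kHz > fs/2 = 8.8 kHz, folds to fs − 15.8 kHz = 1.8 kHz.
19.4 kHz and 33.4 kHz both map to 1.8 kHz.

19.4 kHz, 33.4 kHz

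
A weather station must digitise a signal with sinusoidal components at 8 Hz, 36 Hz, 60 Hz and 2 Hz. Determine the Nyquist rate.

120 Hz

Highest-frequency component: 60 Hz.
Nyquist rate = 2 × 60 Hz = 120 Hz.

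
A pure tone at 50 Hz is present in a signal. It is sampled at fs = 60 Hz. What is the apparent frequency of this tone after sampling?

10 Hz

50 Hz > fs/2 = 30 Hz, folds to fs − 50 Hz = 10 Hz.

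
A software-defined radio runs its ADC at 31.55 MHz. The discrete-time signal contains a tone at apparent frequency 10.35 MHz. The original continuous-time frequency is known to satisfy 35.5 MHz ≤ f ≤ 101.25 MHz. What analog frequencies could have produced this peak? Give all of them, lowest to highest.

41.9 MHz, 52.75 MHz, 73.45 MHz, 84.3 MHz

Frequencies that alias to 10.35 MHz are k·fs ± 10.35 MHz for integer k ≥ 0.
k=0: 10.35 MHz.
k=1: 21.2 MHz, 41.9 MHz.
k=2: 52.75 MHz, 73.45 MHz.
k=3: 84.3 MHz, 105 MHz.
k=4: 115.85 MHz, 136.55 MHz.
Within [35.5 MHz, 101.25 MHz]: 41.9 MHz, 52.75 MHz, 73.45 MHz, 84.3 MHz.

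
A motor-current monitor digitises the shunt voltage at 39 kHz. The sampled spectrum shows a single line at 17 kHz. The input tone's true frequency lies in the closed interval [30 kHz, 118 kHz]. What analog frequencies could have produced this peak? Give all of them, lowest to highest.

56 kHz, 61 kHz, 95 kHz, 100 kHz

Frequencies that alias to 17 kHz are k·fs ± 17 kHz for integer k ≥ 0.
k=0: 17 kHz.
k=1: 22 kHz, 56 kHz.
k=2: 61 kHz, 95 kHz.
k=3: 100 kHz, 134 kHz.
k=4: 139 kHz, 173 kHz.
Within [30 kHz, 118 kHz]: 56 kHz, 61 kHz, 95 kHz, 100 kHz.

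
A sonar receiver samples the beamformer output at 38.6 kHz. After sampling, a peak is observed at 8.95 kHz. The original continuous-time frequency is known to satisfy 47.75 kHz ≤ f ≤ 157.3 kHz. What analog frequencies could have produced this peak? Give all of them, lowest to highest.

68.25 kHz, 86.15 kHz, 106.85 kHz, 124.75 kHz, 145.45 kHz

Frequencies that alias to 8.95 kHz are k·fs ± 8.95 kHz for integer k ≥ 0.
k=0: 8.95 kHz.
k=1: 29.65 kHz, 47.55 kHz.
k=2: 68.25 kHz, 86.15 kHz.
k=3: 106.85 kHz, 124.75 kHz.
k=4: 145.45 kHz, 163.35 kHz.
k=5: 184.05 kHz, 201.95 kHz.
Within [47.75 kHz, 157.3 kHz]: 68.25 kHz, 86.15 kHz, 106.85 kHz, 124.75 kHz, 145.45 kHz.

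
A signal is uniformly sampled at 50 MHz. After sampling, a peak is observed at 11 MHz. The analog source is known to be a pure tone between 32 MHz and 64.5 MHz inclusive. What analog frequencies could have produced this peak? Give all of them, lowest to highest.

39 MHz, 61 MHz

Frequencies that alias to 11 MHz are k·fs ± 11 MHz for integer k ≥ 0.
k=0: 11 MHz.
k=1: 39 MHz, 61 MHz.
k=2: 89 MHz, 111 MHz.
Within [32 MHz, 64.5 MHz]: 39 MHz, 61 MHz.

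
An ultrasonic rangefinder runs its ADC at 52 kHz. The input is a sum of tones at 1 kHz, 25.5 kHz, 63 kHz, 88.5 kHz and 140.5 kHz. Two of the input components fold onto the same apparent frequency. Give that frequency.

fs/2 = 26 kHz.
1 kHz ≤ fs/2 = 26 kHz, passes unchanged.
25.5 kHz ≤ fs/2 = 26 kHz, passes unchanged.
63 kHz mod fs = 11 kHz.
11 kHz ≤ fs/2 = 26 kHz, appears at 11 kHz.
88.5 kHz mod fs = 36.5 kHz.
36.5 kHz > fs/2 = 26 kHz, folds to fs − 36.5 kHz = 15.5 kHz.
140.5 kHz mod fs = 36.5 kHz.
36.5 kHz > fs/2 = 26 kHz, folds to fs − 36.5 kHz = 15.5 kHz.
88.5 kHz and 140.5 kHz both map to 15.5 kHz.

15.5 kHz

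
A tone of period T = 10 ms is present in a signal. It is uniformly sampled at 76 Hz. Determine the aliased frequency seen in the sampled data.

24 Hz

T = 10 ms → f = 1/T = 100 Hz.
100 Hz mod fs = 24 Hz.
24 Hz ≤ fs/2 = 38 Hz, appears at 24 Hz.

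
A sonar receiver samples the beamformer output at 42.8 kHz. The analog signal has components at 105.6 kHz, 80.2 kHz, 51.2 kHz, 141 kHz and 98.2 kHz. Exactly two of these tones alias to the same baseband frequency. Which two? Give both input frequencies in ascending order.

fs/2 = 21.4 kHz.
105.6 kHz mod fs = 20 kHz.
20 kHz ≤ fs/2 = 21.4 kHz, appears at 20 kHz.
80.2 kHz mod fs = 37.4 kHz.
37.4 kHz > fs/2 = 21.4 kHz, folds to fs − 37.4 kHz = 5.4 kHz.
51.2 kHz mod fs = 8.4 kHz.
8.4 kHz ≤ fs/2 = 21.4 kHz, appears at 8.4 kHz.
141 kHz mod fs = 12.6 kHz.
12.6 kHz ≤ fs/2 = 21.4 kHz, appears at 12.6 kHz.
98.2 kHz mod fs = 12.6 kHz.
12.6 kHz ≤ fs/2 = 21.4 kHz, appears at 12.6 kHz.
98.2 kHz and 141 kHz both map to 12.6 kHz.

98.2 kHz, 141 kHz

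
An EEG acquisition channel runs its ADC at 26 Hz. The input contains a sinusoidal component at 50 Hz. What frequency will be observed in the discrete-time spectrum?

2 Hz

50 Hz mod fs = 24 Hz.
24 Hz > fs/2 = 13 Hz, folds to fs − 24 Hz = 2 Hz.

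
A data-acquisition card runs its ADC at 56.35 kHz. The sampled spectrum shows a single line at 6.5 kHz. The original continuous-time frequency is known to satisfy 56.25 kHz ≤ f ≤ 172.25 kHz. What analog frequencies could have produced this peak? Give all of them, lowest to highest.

62.85 kHz, 106.2 kHz, 119.2 kHz, 162.55 kHz

Frequencies that alias to 6.5 kHz are k·fs ± 6.5 kHz for integer k ≥ 0.
k=0: 6.5 kHz.
k=1: 49.85 kHz, 62.85 kHz.
k=2: 106.2 kHz, 119.2 kHz.
k=3: 162.55 kHz, 175.55 kHz.
k=4: 218.9 kHz, 231.9 kHz.
Within [56.25 kHz, 172.25 kHz]: 62.85 kHz, 106.2 kHz, 119.2 kHz, 162.55 kHz.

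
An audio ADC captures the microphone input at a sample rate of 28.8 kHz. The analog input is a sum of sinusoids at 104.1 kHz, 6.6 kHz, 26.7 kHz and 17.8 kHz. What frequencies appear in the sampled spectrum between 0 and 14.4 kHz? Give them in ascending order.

fs/2 = 14.4 kHz.
104.1 kHz mod fs = 17.7 kHz.
17.7 kHz > fs/2 = 14.4 kHz, folds to fs − 17.7 kHz = 11.1 kHz.
6.6 kHz ≤ fs/2 = 14.4 kHz, passes unchanged.
26.7 kHz > fs/2 = 14.4 kHz, folds to fs − 26.7 kHz = 2.1 kHz.
17.8 kHz > fs/2 = 14.4 kHz, folds to fs − 17.8 kHz = 11 kHz.
Distinct values: {2.1 kHz, 6.6 kHz, 11 kHz, 11.1 kHz}.

2.1 kHz, 6.6 kHz, 11 kHz, 11.1 kHz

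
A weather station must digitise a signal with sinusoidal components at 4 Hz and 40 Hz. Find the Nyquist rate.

80 Hz

Highest-frequency component: 40 Hz.
Nyquist rate = 2 × 40 Hz = 80 Hz.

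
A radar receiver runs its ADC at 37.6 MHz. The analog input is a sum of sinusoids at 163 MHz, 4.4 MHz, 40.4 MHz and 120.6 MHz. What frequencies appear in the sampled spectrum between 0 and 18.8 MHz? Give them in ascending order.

fs/2 = 18.8 MHz.
163 MHz mod fs = 12.6 MHz.
12.6 MHz ≤ fs/2 = 18.8 MHz, appears at 12.6 MHz.
4.4 MHz ≤ fs/2 = 18.8 MHz, passes unchanged.
40.4 MHz mod fs = 2.8 MHz.
2.8 MHz ≤ fs/2 = 18.8 MHz, appears at 2.8 MHz.
120.6 MHz mod fs = 7.8 MHz.
7.8 MHz ≤ fs/2 = 18.8 MHz, appears at 7.8 MHz.
Distinct values: {2.8 MHz, 4.4 MHz, 7.8 MHz, 12.6 MHz}.

2.8 MHz, 4.4 MHz, 7.8 MHz, 12.6 MHz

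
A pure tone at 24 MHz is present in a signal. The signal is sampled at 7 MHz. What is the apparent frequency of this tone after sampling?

24 MHz mod fs = 3 MHz.
3 MHz ≤ fs/2 = 3.5 MHz, appears at 3 MHz.

3 MHz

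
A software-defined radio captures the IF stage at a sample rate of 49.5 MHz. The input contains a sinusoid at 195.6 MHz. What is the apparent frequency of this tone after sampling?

2.4 MHz

195.6 MHz mod fs = 47.1 MHz.
47.1 MHz > fs/2 = 24.75 MHz, folds to fs − 47.1 MHz = 2.4 MHz.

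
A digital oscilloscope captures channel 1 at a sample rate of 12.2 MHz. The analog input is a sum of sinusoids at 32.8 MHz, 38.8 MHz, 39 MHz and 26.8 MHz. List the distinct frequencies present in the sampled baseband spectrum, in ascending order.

2.2 MHz, 2.4 MHz, 3.8 MHz

fs/2 = 6.1 MHz.
32.8 MHz mod fs = 8.4 MHz.
8.4 MHz > fs/2 = 6.1 MHz, folds to fs − 8.4 MHz = 3.8 MHz.
38.8 MHz mod fs = 2.2 MHz.
2.2 MHz ≤ fs/2 = 6.1 MHz, appears at 2.2 MHz.
39 MHz mod fs = 2.4 MHz.
2.4 MHz ≤ fs/2 = 6.1 MHz, appears at 2.4 MHz.
26.8 MHz mod fs = 2.4 MHz.
2.4 MHz ≤ fs/2 = 6.1 MHz, appears at 2.4 MHz.
Distinct values: {2.2 MHz, 2.4 MHz, 3.8 MHz}.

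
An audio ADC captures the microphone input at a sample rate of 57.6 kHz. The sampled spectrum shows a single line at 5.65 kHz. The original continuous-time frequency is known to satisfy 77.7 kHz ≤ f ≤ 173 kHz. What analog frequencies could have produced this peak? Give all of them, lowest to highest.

Frequencies that alias to 5.65 kHz are k·fs ± 5.65 kHz for integer k ≥ 0.
k=0: 5.65 kHz.
k=1: 51.95 kHz, 63.25 kHz.
k=2: 109.55 kHz, 120.85 kHz.
k=3: 167.15 kHz, 178.45 kHz.
k=4: 224.75 kHz, 236.05 kHz.
Within [77.7 kHz, 173 kHz]: 109.55 kHz, 120.85 kHz, 167.15 kHz.

109.55 kHz, 120.85 kHz, 167.15 kHz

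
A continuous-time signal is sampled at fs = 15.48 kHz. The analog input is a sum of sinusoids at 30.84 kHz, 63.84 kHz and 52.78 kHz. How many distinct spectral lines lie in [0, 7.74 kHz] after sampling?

3

fs/2 = 7.74 kHz.
30.84 kHz mod fs = 15.36 kHz.
15.36 kHz > fs/2 = 7.74 kHz, folds to fs − 15.36 kHz = 0.12 kHz.
63.84 kHz mod fs = 1.92 kHz.
1.92 kHz ≤ fs/2 = 7.74 kHz, appears at 1.92 kHz.
52.78 kHz mod fs = 6.34 kHz.
6.34 kHz ≤ fs/2 = 7.74 kHz, appears at 6.34 kHz.
Distinct values: {0.12 kHz, 1.92 kHz, 6.34 kHz} → 3.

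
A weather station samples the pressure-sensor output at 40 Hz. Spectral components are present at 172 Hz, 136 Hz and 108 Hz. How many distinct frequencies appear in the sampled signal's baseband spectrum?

2

fs/2 = 20 Hz.
172 Hz mod fs = 12 Hz.
12 Hz ≤ fs/2 = 20 Hz, appears at 12 Hz.
136 Hz mod fs = 16 Hz.
16 Hz ≤ fs/2 = 20 Hz, appears at 16 Hz.
108 Hz mod fs = 28 Hz.
28 Hz > fs/2 = 20 Hz, folds to fs − 28 Hz = 12 Hz.
Distinct values: {12 Hz, 16 Hz} → 2.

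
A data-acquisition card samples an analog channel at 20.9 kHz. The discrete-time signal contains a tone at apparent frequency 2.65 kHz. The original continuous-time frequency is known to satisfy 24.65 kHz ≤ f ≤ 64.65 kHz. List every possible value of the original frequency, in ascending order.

Frequencies that alias to 2.65 kHz are k·fs ± 2.65 kHz for integer k ≥ 0.
k=0: 2.65 kHz.
k=1: 18.25 kHz, 23.55 kHz.
k=2: 39.15 kHz, 44.45 kHz.
k=3: 60.05 kHz, 65.35 kHz.
k=4: 80.95 kHz, 86.25 kHz.
Within [24.65 kHz, 64.65 kHz]: 39.15 kHz, 44.45 kHz, 60.05 kHz.

39.15 kHz, 44.45 kHz, 60.05 kHz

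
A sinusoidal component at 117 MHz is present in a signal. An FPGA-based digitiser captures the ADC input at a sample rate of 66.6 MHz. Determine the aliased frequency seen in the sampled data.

117 MHz mod fs = 50.4 MHz.
50.4 MHz > fs/2 = 33.3 MHz, folds to fs − 50.4 MHz = 16.2 MHz.

16.2 MHz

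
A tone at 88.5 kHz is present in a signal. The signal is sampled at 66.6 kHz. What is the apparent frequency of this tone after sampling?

21.9 kHz

88.5 kHz mod fs = 21.9 kHz.
21.9 kHz ≤ fs/2 = 33.3 kHz, appears at 21.9 kHz.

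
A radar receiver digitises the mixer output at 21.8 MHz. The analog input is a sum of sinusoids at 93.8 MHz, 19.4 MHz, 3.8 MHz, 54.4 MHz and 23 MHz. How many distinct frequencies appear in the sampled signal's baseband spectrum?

5

fs/2 = 10.9 MHz.
93.8 MHz mod fs = 6.6 MHz.
6.6 MHz ≤ fs/2 = 10.9 MHz, appears at 6.6 MHz.
19.4 MHz > fs/2 = 10.9 MHz, folds to fs − 19.4 MHz = 2.4 MHz.
3.8 MHz ≤ fs/2 = 10.9 MHz, passes unchanged.
54.4 MHz mod fs = 10.8 MHz.
10.8 MHz ≤ fs/2 = 10.9 MHz, appears at 10.8 MHz.
23 MHz mod fs = 1.2 MHz.
1.2 MHz ≤ fs/2 = 10.9 MHz, appears at 1.2 MHz.
Distinct values: {1.2 MHz, 2.4 MHz, 3.8 MHz, 6.6 MHz, 10.8 MHz} → 5.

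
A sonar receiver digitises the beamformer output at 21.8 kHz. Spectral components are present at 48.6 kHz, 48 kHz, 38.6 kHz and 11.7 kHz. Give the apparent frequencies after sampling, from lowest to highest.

fs/2 = 10.9 kHz.
48.6 kHz mod fs = 5 kHz.
5 kHz ≤ fs/2 = 10.9 kHz, appears at 5 kHz.
48 kHz mod fs = 4.4 kHz.
4.4 kHz ≤ fs/2 = 10.9 kHz, appears at 4.4 kHz.
38.6 kHz mod fs = 16.8 kHz.
16.8 kHz > fs/2 = 10.9 kHz, folds to fs − 16.8 kHz = 5 kHz.
11.7 kHz > fs/2 = 10.9 kHz, folds to fs − 11.7 kHz = 10.1 kHz.
Distinct values: {4.4 kHz, 5 kHz, 10.1 kHz}.

4.4 kHz, 5 kHz, 10.1 kHz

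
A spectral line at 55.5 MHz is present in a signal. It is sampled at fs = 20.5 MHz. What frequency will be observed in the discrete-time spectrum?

6 MHz

55.5 MHz mod fs = 14.5 MHz.
14.5 MHz > fs/2 = 10.25 MHz, folds to fs − 14.5 MHz = 6 MHz.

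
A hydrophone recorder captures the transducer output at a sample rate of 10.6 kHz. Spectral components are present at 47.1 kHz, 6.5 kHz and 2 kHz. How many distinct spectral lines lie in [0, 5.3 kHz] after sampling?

fs/2 = 5.3 kHz.
47.1 kHz mod fs = 4.7 kHz.
4.7 kHz ≤ fs/2 = 5.3 kHz, appears at 4.7 kHz.
6.5 kHz > fs/2 = 5.3 kHz, folds to fs − 6.5 kHz = 4.1 kHz.
2 kHz ≤ fs/2 = 5.3 kHz, passes unchanged.
Distinct values: {2 kHz, 4.1 kHz, 4.7 kHz} → 3.

3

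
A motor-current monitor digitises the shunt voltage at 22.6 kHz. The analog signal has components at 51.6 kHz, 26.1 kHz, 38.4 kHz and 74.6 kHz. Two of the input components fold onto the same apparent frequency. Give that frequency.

6.8 kHz

fs/2 = 11.3 kHz.
51.6 kHz mod fs = 6.4 kHz.
6.4 kHz ≤ fs/2 = 11.3 kHz, appears at 6.4 kHz.
26.1 kHz mod fs = 3.5 kHz.
3.5 kHz ≤ fs/2 = 11.3 kHz, appears at 3.5 kHz.
38.4 kHz mod fs = 15.8 kHz.
15.8 kHz > fs/2 = 11.3 kHz, folds to fs − 15.8 kHz = 6.8 kHz.
74.6 kHz mod fs = 6.8 kHz.
6.8 kHz ≤ fs/2 = 11.3 kHz, appears at 6.8 kHz.
38.4 kHz and 74.6 kHz both map to 6.8 kHz.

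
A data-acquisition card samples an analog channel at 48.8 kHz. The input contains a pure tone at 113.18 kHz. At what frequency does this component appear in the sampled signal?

15.58 kHz

113.18 kHz mod fs = 15.58 kHz.
15.58 kHz ≤ fs/2 = 24.4 kHz, appears at 15.58 kHz.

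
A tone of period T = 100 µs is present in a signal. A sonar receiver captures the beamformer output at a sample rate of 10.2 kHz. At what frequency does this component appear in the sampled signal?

T = 100 µs → f = 1/T = 10 kHz.
10 kHz > fs/2 = 5.1 kHz, folds to fs − 10 kHz = 0.2 kHz.

0.2 kHz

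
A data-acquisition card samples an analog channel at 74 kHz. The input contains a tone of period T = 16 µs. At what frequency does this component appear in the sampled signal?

T = 16 µs → f = 1/T = 62.5 kHz.
62.5 kHz > fs/2 = 37 kHz, folds to fs − 62.5 kHz = 11.5 kHz.

11.5 kHz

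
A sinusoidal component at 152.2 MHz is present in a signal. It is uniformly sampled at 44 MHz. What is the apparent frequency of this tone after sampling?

152.2 MHz mod fs = 20.2 MHz.
20.2 MHz ≤ fs/2 = 22 MHz, appears at 20.2 MHz.

20.2 MHz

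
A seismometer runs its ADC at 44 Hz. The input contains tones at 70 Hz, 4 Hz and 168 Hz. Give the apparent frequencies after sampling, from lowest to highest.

4 Hz, 8 Hz, 18 Hz

fs/2 = 22 Hz.
70 Hz mod fs = 26 Hz.
26 Hz > fs/2 = 22 Hz, folds to fs − 26 Hz = 18 Hz.
4 Hz ≤ fs/2 = 22 Hz, passes unchanged.
168 Hz mod fs = 36 Hz.
36 Hz > fs/2 = 22 Hz, folds to fs − 36 Hz = 8 Hz.
Distinct values: {4 Hz, 8 Hz, 18 Hz}.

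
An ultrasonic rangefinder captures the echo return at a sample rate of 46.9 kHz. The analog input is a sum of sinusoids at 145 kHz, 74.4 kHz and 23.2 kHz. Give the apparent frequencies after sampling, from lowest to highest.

fs/2 = 23.45 kHz.
145 kHz mod fs = 4.3 kHz.
4.3 kHz ≤ fs/2 = 23.45 kHz, appears at 4.3 kHz.
74.4 kHz mod fs = 27.5 kHz.
27.5 kHz > fs/2 = 23.45 kHz, folds to fs − 27.5 kHz = 19.4 kHz.
23.2 kHz ≤ fs/2 = 23.45 kHz, passes unchanged.
Distinct values: {4.3 kHz, 19.4 kHz, 23.2 kHz}.

4.3 kHz, 19.4 kHz, 23.2 kHz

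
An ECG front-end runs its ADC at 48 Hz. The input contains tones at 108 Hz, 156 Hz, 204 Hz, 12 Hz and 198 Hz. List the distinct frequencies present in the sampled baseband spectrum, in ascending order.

6 Hz, 12 Hz

fs/2 = 24 Hz.
108 Hz mod fs = 12 Hz.
12 Hz ≤ fs/2 = 24 Hz, appears at 12 Hz.
156 Hz mod fs = 12 Hz.
12 Hz ≤ fs/2 = 24 Hz, appears at 12 Hz.
204 Hz mod fs = 12 Hz.
12 Hz ≤ fs/2 = 24 Hz, appears at 12 Hz.
12 Hz ≤ fs/2 = 24 Hz, passes unchanged.
198 Hz mod fs = 6 Hz.
6 Hz ≤ fs/2 = 24 Hz, appears at 6 Hz.
Distinct values: {6 Hz, 12 Hz}.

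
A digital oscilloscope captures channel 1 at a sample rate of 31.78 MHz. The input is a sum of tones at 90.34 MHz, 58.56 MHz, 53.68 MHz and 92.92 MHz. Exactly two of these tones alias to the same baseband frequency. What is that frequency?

5 MHz

fs/2 = 15.89 MHz.
90.34 MHz mod fs = 26.78 MHz.
26.78 MHz > fs/2 = 15.89 MHz, folds to fs − 26.78 MHz = 5 MHz.
58.56 MHz mod fs = 26.78 MHz.
26.78 MHz > fs/2 = 15.89 MHz, folds to fs − 26.78 MHz = 5 MHz.
53.68 MHz mod fs = 21.9 MHz.
21.9 MHz > fs/2 = 15.89 MHz, folds to fs − 21.9 MHz = 9.88 MHz.
92.92 MHz mod fs = 29.36 MHz.
29.36 MHz > fs/2 = 15.89 MHz, folds to fs − 29.36 MHz = 2.42 MHz.
58.56 MHz and 90.34 MHz both map to 5 MHz.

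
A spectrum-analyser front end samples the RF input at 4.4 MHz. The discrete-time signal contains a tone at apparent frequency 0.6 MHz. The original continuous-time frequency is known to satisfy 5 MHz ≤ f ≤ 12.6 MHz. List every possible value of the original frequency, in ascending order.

Frequencies that alias to 0.6 MHz are k·fs ± 0.6 MHz for integer k ≥ 0.
k=0: 0.6 MHz.
k=1: 3.8 MHz, 5 MHz.
k=2: 8.2 MHz, 9.4 MHz.
k=3: 12.6 MHz, 13.8 MHz.
k=4: 17 MHz, 18.2 MHz.
Within [5 MHz, 12.6 MHz]: 5 MHz, 8.2 MHz, 9.4 MHz, 12.6 MHz.

5 MHz, 8.2 MHz, 9.4 MHz, 12.6 MHz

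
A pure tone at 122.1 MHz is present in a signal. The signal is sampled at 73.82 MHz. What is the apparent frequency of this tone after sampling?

25.54 MHz

122.1 MHz mod fs = 48.28 MHz.
48.28 MHz > fs/2 = 36.91 MHz, folds to fs − 48.28 MHz = 25.54 MHz.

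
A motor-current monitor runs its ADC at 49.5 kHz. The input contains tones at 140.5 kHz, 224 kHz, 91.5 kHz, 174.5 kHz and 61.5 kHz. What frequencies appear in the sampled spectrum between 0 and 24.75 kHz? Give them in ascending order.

fs/2 = 24.75 kHz.
140.5 kHz mod fs = 41.5 kHz.
41.5 kHz > fs/2 = 24.75 kHz, folds to fs − 41.5 kHz = 8 kHz.
224 kHz mod fs = 26 kHz.
26 kHz > fs/2 = 24.75 kHz, folds to fs − 26 kHz = 23.5 kHz.
91.5 kHz mod fs = 42 kHz.
42 kHz > fs/2 = 24.75 kHz, folds to fs − 42 kHz = 7.5 kHz.
174.5 kHz mod fs = 26 kHz.
26 kHz > fs/2 = 24.75 kHz, folds to fs − 26 kHz = 23.5 kHz.
61.5 kHz mod fs = 12 kHz.
12 kHz ≤ fs/2 = 24.75 kHz, appears at 12 kHz.
Distinct values: {7.5 kHz, 8 kHz, 12 kHz, 23.5 kHz}.

7.5 kHz, 8 kHz, 12 kHz, 23.5 kHz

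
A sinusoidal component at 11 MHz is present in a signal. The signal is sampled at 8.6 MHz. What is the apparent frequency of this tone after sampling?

2.4 MHz

11 MHz mod fs = 2.4 MHz.
2.4 MHz ≤ fs/2 = 4.3 MHz, appears at 2.4 MHz.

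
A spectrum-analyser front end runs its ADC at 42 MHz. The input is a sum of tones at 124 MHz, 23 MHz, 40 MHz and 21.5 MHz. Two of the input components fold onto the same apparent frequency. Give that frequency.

2 MHz

fs/2 = 21 MHz.
124 MHz mod fs = 40 MHz.
40 MHz > fs/2 = 21 MHz, folds to fs − 40 MHz = 2 MHz.
23 MHz > fs/2 = 21 MHz, folds to fs − 23 MHz = 19 MHz.
40 MHz > fs/2 = 21 MHz, folds to fs − 40 MHz = 2 MHz.
21.5 MHz > fs/2 = 21 MHz, folds to fs − 21.5 MHz = 20.5 MHz.
40 MHz and 124 MHz both map to 2 MHz.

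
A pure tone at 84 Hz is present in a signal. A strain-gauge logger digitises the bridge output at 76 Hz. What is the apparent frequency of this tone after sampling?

84 Hz mod fs = 8 Hz.
8 Hz ≤ fs/2 = 38 Hz, appears at 8 Hz.

8 Hz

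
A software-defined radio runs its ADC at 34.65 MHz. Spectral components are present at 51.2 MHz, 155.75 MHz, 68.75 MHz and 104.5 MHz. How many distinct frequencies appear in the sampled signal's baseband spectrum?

fs/2 = 17.325 MHz.
51.2 MHz mod fs = 16.55 MHz.
16.55 MHz ≤ fs/2 = 17.325 MHz, appears at 16.55 MHz.
155.75 MHz mod fs = 17.15 MHz.
17.15 MHz ≤ fs/2 = 17.325 MHz, appears at 17.15 MHz.
68.75 MHz mod fs = 34.1 MHz.
34.1 MHz > fs/2 = 17.325 MHz, folds to fs − 34.1 MHz = 0.55 MHz.
104.5 MHz mod fs = 0.55 MHz.
0.55 MHz ≤ fs/2 = 17.325 MHz, appears at 0.55 MHz.
Distinct values: {0.55 MHz, 16.55 MHz, 17.15 MHz} → 3.

3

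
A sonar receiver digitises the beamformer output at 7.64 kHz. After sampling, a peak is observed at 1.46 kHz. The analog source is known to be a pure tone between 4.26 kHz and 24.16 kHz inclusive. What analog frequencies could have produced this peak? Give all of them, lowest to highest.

Frequencies that alias to 1.46 kHz are k·fs ± 1.46 kHz for integer k ≥ 0.
k=0: 1.46 kHz.
k=1: 6.18 kHz, 9.1 kHz.
k=2: 13.82 kHz, 16.74 kHz.
k=3: 21.46 kHz, 24.38 kHz.
k=4: 29.1 kHz, 32.02 kHz.
Within [4.26 kHz, 24.16 kHz]: 6.18 kHz, 9.1 kHz, 13.82 kHz, 16.74 kHz, 21.46 kHz.

6.18 kHz, 9.1 kHz, 13.82 kHz, 16.74 kHz, 21.46 kHz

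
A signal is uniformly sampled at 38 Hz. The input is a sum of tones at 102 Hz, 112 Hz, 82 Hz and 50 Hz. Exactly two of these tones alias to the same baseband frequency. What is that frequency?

fs/2 = 19 Hz.
102 Hz mod fs = 26 Hz.
26 Hz > fs/2 = 19 Hz, folds to fs − 26 Hz = 12 Hz.
112 Hz mod fs = 36 Hz.
36 Hz > fs/2 = 19 Hz, folds to fs − 36 Hz = 2 Hz.
82 Hz mod fs = 6 Hz.
6 Hz ≤ fs/2 = 19 Hz, appears at 6 Hz.
50 Hz mod fs = 12 Hz.
12 Hz ≤ fs/2 = 19 Hz, appears at 12 Hz.
50 Hz and 102 Hz both map to 12 Hz.

12 Hz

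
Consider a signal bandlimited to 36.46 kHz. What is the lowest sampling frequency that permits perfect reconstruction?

Nyquist rate = 2 × 36.46 kHz = 72.92 kHz.

72.92 kHz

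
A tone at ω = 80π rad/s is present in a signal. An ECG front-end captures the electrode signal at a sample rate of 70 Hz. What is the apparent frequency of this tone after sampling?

ω = 80π rad/s → f = ω/(2π) = 40 Hz.
40 Hz > fs/2 = 35 Hz, folds to fs − 40 Hz = 30 Hz.

30 Hz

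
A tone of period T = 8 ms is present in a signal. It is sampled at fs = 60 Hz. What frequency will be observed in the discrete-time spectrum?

5 Hz

T = 8 ms → f = 1/T = 125 Hz.
125 Hz mod fs = 5 Hz.
5 Hz ≤ fs/2 = 30 Hz, appears at 5 Hz.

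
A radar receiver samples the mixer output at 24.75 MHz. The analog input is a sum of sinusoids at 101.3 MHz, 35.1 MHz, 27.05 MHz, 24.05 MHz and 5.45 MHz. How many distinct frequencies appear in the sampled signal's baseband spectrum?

4

fs/2 = 12.375 MHz.
101.3 MHz mod fs = 2.3 MHz.
2.3 MHz ≤ fs/2 = 12.375 MHz, appears at 2.3 MHz.
35.1 MHz mod fs = 10.35 MHz.
10.35 MHz ≤ fs/2 = 12.375 MHz, appears at 10.35 MHz.
27.05 MHz mod fs = 2.3 MHz.
2.3 MHz ≤ fs/2 = 12.375 MHz, appears at 2.3 MHz.
24.05 MHz > fs/2 = 12.375 MHz, folds to fs − 24.05 MHz = 0.7 MHz.
5.45 MHz ≤ fs/2 = 12.375 MHz, passes unchanged.
Distinct values: {0.7 MHz, 2.3 MHz, 5.45 MHz, 10.35 MHz} → 4.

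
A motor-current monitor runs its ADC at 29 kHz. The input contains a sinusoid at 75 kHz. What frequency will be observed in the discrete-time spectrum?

75 kHz mod fs = 17 kHz.
17 kHz > fs/2 = 14.5 kHz, folds to fs − 17 kHz = 12 kHz.

12 kHz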